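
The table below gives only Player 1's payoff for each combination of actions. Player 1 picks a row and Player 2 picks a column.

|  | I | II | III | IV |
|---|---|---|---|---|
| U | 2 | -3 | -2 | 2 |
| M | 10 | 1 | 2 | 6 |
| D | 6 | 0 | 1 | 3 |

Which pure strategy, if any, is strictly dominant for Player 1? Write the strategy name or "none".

M vs U: I: 10>2, II: 1>-3, III: 2>-2, IV: 6>2.
M vs D: I: 10>6, II: 1>0, III: 2>1, IV: 6>3.
M strictly beats every other strategy against every opponent action, so it is strictly dominant.

M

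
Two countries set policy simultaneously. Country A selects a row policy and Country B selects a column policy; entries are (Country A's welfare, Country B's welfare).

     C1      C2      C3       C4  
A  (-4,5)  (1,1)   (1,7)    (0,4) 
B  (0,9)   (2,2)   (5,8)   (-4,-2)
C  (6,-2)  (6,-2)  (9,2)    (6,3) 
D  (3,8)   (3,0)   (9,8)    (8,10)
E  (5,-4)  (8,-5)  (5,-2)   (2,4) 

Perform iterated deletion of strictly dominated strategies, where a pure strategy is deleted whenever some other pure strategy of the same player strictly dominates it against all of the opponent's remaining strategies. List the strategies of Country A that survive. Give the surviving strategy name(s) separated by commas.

Row A is eliminated: C beats it against every remaining column (C1: 6>-4, C2: 6>1, C3: 9>1, C4: 6>0).
Row B is eliminated: C beats it against every remaining column (C1: 6>0, C2: 6>2, C3: 9>5, C4: 6>-4).
For Country B, C4 strictly dominates C1 on the remaining rows (C: 3>-2, D: 10>8, E: 4>-4); eliminate C1.
Country B's strategy C2 is strictly dominated by C3 (C: 2>-2, D: 8>0, E: -2>-5) and is removed.
Row E is eliminated: C beats it against every remaining column (C3: 9>5, C4: 6>2).
Country B's strategy C3 is strictly dominated by C4 (C: 3>2, D: 10>8) and is removed.
For Country A, D strictly dominates C on the remaining columns (C4: 8>6); eliminate C.
Among the remaining strategies, none is strictly dominated by another pure strategy of the same player, so the elimination stops.
Surviving strategies — Country A: {D}; Country B: {C4}.

D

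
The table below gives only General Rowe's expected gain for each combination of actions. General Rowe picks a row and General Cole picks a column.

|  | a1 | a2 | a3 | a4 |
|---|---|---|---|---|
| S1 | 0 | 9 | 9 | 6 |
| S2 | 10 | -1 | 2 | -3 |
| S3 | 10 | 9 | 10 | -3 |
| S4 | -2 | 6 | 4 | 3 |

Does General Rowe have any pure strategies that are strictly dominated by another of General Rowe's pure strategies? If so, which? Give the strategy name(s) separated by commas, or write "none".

S4

S1 is not dominated — it holds its own against S2 at a2 (9>-1); S3 at a2 (9=9); S4 at a1 (0>-2).
S2: no other strategy beats it everywhere (S1 at a1 (10>0); S3 at a1 (10=10); S4 at a1 (10>-2)).
Nothing dominates S3: S1 at a1 (10>0); S2 at a1 (10=10); S4 at a1 (10>-2).
S1 strictly dominates S4 — a1: 0>-2, a2: 9>6, a3: 9>4, a4: 6>3.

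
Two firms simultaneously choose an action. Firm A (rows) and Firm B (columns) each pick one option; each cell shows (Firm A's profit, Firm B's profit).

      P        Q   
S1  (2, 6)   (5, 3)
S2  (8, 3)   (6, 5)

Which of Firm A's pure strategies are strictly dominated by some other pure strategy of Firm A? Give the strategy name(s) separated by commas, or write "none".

S1 is strictly dominated by S2 (P: 8>2, Q: 6>5).
S2 is not dominated — it holds its own against S1 at P (8>2).

S1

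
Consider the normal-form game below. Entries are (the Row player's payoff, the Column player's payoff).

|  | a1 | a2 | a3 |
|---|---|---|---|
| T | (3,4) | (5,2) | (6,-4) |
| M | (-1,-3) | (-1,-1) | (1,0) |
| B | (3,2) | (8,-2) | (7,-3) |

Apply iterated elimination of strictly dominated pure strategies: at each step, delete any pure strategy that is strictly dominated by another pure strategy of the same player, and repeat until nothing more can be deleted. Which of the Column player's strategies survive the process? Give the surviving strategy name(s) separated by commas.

For the Row player, T strictly dominates M on the remaining columns (a1: 3>-1, a2: 5>-1, a3: 6>1); eliminate M.
The Column player's strategy a2 is strictly dominated by a1 (T: 4>2, B: 2>-2) and is removed.
The Column player's strategy a3 is strictly dominated by a1 (T: 4>-4, B: 2>-3) and is removed.
Among the remaining strategies, none is strictly dominated by another pure strategy of the same player, so the elimination stops.
Surviving strategies — the Row player: {T, B}; the Column player: {a1}.

a1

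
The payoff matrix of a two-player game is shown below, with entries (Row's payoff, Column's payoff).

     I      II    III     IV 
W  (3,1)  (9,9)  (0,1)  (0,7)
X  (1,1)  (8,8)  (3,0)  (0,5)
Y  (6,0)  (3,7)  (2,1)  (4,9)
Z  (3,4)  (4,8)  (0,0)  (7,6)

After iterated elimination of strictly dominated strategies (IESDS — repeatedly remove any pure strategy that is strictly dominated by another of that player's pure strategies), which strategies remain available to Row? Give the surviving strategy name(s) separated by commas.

For Column, II strictly dominates I on the remaining rows (W: 9>1, X: 8>1, Y: 7>0, Z: 8>4); eliminate I.
Column III is eliminated: II beats it against every remaining row (W: 9>1, X: 8>0, Y: 7>1, Z: 8>0).
Row Y is eliminated: Z beats it against every remaining column (II: 4>3, IV: 7>4).
Column IV is eliminated: II beats it against every remaining row (W: 9>7, X: 8>5, Z: 8>6).
Row X is eliminated: W beats it against every remaining column (II: 9>8).
Row Z is eliminated: W beats it against every remaining column (II: 9>4).
Among the remaining strategies, none is strictly dominated by another pure strategy of the same player, so the elimination stops.
Surviving strategies — Row: {W}; Column: {II}.

W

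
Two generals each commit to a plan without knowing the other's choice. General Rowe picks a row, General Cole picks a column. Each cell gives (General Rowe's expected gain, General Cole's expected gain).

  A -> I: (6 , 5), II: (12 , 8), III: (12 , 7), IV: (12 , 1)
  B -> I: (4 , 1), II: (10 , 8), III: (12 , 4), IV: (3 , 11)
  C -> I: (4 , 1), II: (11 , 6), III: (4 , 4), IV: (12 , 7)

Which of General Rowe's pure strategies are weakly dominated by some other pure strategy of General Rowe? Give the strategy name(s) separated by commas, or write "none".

B, C

A: no other strategy beats it everywhere (B at I (6>4); C at I (6>4)).
B: dominated, since A does at least as well everywhere (I: 6>4, II: 12>10, III: 12=12, IV: 12>3).
A weakly dominates C — I: 6>4, II: 12>11, III: 12>4, IV: 12=12.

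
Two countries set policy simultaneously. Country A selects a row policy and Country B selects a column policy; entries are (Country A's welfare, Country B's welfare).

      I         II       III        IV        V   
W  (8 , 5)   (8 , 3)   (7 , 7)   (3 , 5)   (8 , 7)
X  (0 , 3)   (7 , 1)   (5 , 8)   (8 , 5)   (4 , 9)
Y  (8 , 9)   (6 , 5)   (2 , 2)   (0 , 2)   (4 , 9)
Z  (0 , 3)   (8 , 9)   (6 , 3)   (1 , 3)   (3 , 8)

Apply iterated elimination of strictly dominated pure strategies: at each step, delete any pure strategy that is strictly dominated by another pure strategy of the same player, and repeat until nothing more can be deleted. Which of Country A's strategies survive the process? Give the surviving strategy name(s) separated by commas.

Column IV is eliminated: V beats it against every remaining row (W: 7>5, X: 9>5, Y: 9>2, Z: 8>3).
Row X is eliminated: W beats it against every remaining column (I: 8>0, II: 8>7, III: 7>5, V: 8>4).
Among the remaining strategies, none is strictly dominated by another pure strategy of the same player, so the elimination stops.
Surviving strategies — Country A: {W, Y, Z}; Country B: {I, II, III, V}.

W, Y, Z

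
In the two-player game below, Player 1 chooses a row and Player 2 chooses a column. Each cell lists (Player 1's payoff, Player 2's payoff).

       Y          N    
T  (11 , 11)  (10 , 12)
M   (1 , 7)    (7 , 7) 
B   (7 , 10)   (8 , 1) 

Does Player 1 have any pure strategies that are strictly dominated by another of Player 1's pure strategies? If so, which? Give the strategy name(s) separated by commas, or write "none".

T is not dominated — it holds its own against M at Y (11>1); B at Y (11>7).
M is strictly dominated by T (Y: 11>1, N: 10>7).
T strictly dominates B — Y: 11>7, N: 10>8.

M, B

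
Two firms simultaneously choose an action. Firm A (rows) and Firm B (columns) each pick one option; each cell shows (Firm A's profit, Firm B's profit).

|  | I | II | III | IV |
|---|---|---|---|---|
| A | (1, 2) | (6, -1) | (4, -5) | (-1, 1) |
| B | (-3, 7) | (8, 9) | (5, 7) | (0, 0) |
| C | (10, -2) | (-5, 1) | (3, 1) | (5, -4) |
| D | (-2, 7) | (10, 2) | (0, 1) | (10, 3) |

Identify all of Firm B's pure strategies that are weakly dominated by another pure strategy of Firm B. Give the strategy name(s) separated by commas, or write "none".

III, IV

I: no other strategy beats it everywhere (II at A (2>-1); III at A (2>-5); IV at A (2>1)).
II is not dominated — it holds its own against I at B (9>7); III at A (-1>-5); IV at B (9>0).
III: dominated, since II does at least as well everywhere (A: -1>-5, B: 9>7, C: 1=1, D: 2>1).
IV: dominated, since I does at least as well everywhere (A: 2>1, B: 7>0, C: -2>-4, D: 7>3).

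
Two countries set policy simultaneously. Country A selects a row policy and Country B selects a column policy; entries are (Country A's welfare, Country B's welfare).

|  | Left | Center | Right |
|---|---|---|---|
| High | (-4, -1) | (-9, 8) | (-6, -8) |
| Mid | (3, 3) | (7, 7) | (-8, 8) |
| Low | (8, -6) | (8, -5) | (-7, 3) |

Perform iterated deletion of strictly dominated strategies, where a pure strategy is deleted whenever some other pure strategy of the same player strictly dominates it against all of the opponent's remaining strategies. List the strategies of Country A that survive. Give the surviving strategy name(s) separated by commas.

High, Low

For Country A, Low strictly dominates Mid on the remaining columns (Left: 8>3, Center: 8>7, Right: -7>-8); eliminate Mid.
Country B's strategy Left is strictly dominated by Center (High: 8>-1, Low: -5>-6) and is removed.
Among the remaining strategies, none is strictly dominated by another pure strategy of the same player, so the elimination stops.
Surviving strategies — Country A: {High, Low}; Country B: {Center, Right}.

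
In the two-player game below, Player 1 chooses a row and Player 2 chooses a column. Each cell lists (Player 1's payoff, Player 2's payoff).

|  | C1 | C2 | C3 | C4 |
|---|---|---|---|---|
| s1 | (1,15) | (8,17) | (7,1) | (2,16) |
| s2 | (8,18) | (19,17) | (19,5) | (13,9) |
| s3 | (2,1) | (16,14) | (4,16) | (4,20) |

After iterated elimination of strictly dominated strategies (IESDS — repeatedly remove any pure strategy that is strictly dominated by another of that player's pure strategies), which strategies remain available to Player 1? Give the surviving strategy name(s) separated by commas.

s2

For Player 1, s2 strictly dominates s1 on the remaining columns (C1: 8>1, C2: 19>8, C3: 19>7, C4: 13>2); eliminate s1.
Player 1's strategy s3 is strictly dominated by s2 (C1: 8>2, C2: 19>16, C3: 19>4, C4: 13>4) and is removed.
For Player 2, C1 strictly dominates C2 on the remaining rows (s2: 18>17); eliminate C2.
For Player 2, C1 strictly dominates C3 on the remaining rows (s2: 18>5); eliminate C3.
Player 2's strategy C4 is strictly dominated by C1 (s2: 18>9) and is removed.
Among the remaining strategies, none is strictly dominated by another pure strategy of the same player, so the elimination stops.
Surviving strategies — Player 1: {s2}; Player 2: {C1}.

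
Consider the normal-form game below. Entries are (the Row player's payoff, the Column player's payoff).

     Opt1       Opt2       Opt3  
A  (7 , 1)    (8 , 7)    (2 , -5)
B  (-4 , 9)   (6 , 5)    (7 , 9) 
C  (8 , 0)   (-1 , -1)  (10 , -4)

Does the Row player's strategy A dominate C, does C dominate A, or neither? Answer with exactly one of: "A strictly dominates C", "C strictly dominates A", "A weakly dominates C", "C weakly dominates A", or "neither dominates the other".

neither dominates the other

Compare A to C across each opponent action: Opt1: 7<8, Opt2: 8>-1, Opt3: 2<10.
A does better at Opt2 but worse at Opt1, Opt3; neither strategy dominates the other.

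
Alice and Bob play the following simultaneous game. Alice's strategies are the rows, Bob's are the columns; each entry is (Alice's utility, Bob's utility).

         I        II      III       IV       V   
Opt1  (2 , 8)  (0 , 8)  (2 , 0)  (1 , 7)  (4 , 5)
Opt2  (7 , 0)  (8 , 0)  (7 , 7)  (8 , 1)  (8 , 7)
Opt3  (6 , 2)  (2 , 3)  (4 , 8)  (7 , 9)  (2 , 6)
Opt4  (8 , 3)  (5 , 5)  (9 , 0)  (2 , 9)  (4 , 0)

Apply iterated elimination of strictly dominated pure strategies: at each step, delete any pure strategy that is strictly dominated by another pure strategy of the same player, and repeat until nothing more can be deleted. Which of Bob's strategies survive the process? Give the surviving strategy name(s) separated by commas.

III, IV, V

For Alice, Opt2 strictly dominates Opt1 on the remaining columns (I: 7>2, II: 8>0, III: 7>2, IV: 8>1, V: 8>4); eliminate Opt1.
Alice's strategy Opt3 is strictly dominated by Opt2 (I: 7>6, II: 8>2, III: 7>4, IV: 8>7, V: 8>2) and is removed.
Bob's strategy I is strictly dominated by IV (Opt2: 1>0, Opt4: 9>3) and is removed.
Bob's strategy II is strictly dominated by IV (Opt2: 1>0, Opt4: 9>5) and is removed.
Among the remaining strategies, none is strictly dominated by another pure strategy of the same player, so the elimination stops.
Surviving strategies — Alice: {Opt2, Opt4}; Bob: {III, IV, V}.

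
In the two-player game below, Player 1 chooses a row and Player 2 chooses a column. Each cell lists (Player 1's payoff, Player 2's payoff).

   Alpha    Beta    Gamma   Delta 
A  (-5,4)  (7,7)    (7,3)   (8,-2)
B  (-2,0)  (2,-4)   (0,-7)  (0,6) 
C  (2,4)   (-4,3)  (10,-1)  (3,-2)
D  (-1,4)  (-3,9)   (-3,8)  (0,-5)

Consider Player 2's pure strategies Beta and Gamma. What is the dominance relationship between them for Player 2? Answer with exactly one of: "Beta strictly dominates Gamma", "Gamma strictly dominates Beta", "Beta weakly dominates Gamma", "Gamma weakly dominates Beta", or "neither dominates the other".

Beta strictly dominates Gamma

Compare Beta to Gamma across every action of Player 1: A: 7>3, B: -4>-7, C: 3>-1, D: 9>8.
Every comparison favours Beta, so Beta strictly dominates Gamma.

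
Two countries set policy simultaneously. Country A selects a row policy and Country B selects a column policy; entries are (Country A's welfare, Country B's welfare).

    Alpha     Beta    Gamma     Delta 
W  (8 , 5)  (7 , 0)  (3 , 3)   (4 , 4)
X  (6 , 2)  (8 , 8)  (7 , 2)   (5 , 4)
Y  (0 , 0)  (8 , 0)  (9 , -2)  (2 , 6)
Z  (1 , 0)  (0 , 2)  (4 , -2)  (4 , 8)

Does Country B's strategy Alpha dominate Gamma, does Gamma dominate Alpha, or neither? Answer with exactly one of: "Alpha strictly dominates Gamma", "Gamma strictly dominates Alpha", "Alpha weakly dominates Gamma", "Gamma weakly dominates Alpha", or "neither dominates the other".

Alpha weakly dominates Gamma

Compare Alpha to Gamma across each choice by Country A: W: 5>3, X: 2=2, Y: 0>-2, Z: 0>-2.
Alpha is at least as good everywhere and strictly better somewhere (tied only at X), so Alpha weakly but not strictly dominates Gamma.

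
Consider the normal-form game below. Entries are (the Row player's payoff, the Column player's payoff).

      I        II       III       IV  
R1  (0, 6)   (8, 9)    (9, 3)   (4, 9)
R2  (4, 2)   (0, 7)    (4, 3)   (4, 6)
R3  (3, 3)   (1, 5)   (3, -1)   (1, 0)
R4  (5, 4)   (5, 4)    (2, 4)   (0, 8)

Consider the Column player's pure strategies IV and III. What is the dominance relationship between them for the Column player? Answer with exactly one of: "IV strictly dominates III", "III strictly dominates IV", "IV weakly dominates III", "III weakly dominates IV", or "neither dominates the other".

Compare IV to III across each opponent action: R1: 9>3, R2: 6>3, R3: 0>-1, R4: 8>4.
IV gives a strictly higher payoff against each opponent action, so IV strictly dominates III.

IV strictly dominates III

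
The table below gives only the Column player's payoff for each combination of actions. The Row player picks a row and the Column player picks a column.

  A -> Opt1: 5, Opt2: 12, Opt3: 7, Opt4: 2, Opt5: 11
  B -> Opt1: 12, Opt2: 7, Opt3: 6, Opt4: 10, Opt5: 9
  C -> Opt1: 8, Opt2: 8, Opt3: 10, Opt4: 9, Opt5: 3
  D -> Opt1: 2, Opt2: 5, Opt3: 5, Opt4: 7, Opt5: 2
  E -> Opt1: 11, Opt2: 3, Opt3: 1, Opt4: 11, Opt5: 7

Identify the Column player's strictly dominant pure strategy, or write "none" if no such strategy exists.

none

Opt1 fails to dominate Opt2 at A (5<12).
Opt2 fails to dominate Opt1 at B (7<12).
Opt3 fails to dominate Opt1 at B (6<12).
Opt4 fails to dominate Opt1 at A (2<5).
Opt5 fails to dominate Opt1 at B (9<12).
No single strategy dominates all the others.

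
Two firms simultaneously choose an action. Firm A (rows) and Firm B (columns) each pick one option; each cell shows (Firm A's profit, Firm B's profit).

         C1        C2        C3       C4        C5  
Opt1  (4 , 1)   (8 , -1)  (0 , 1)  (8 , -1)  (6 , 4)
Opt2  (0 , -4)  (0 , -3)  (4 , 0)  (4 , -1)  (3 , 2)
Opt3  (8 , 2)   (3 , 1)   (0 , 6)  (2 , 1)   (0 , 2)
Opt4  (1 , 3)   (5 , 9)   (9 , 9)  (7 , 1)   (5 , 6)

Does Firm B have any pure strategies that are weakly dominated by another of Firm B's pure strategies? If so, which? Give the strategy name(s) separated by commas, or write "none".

C1, C2, C4

C3 weakly dominates C1 — Opt1: 1=1, Opt2: 0>-4, Opt3: 6>2, Opt4: 9>3.
C3 weakly dominates C2 — Opt1: 1>-1, Opt2: 0>-3, Opt3: 6>1, Opt4: 9=9.
Nothing dominates C3: C1 at Opt2 (0>-4); C2 at Opt1 (1>-1); C4 at Opt1 (1>-1); C5 at Opt3 (6>2).
C4 is weakly dominated by C3 (Opt1: 1>-1, Opt2: 0>-1, Opt3: 6>1, Opt4: 9>1).
Nothing dominates C5: C1 at Opt1 (4>1); C2 at Opt1 (4>-1); C3 at Opt1 (4>1); C4 at Opt1 (4>-1).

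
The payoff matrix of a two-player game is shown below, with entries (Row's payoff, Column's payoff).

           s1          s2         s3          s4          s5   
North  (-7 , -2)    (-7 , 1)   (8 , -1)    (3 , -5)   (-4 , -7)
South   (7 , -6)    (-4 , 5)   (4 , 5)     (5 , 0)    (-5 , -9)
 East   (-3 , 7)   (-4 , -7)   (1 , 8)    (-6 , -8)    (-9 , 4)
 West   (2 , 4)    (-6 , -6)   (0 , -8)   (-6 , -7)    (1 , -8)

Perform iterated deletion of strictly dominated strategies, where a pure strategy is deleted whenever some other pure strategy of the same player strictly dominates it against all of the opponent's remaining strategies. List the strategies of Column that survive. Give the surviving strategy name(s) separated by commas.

s2, s3

Column s4 is eliminated: s2 beats it against every remaining row (North: 1>-5, South: 5>0, East: -7>-8, West: -6>-7).
Column's strategy s5 is strictly dominated by s1 (North: -2>-7, South: -6>-9, East: 7>4, West: 4>-8) and is removed.
Row West is eliminated: South beats it against every remaining column (s1: 7>2, s2: -4>-6, s3: 4>0).
For Column, s3 strictly dominates s1 on the remaining rows (North: -1>-2, South: 5>-6, East: 8>7); eliminate s1.
Among the remaining strategies, none is strictly dominated by another pure strategy of the same player, so the elimination stops.
Surviving strategies — Row: {North, South, East}; Column: {s2, s3}.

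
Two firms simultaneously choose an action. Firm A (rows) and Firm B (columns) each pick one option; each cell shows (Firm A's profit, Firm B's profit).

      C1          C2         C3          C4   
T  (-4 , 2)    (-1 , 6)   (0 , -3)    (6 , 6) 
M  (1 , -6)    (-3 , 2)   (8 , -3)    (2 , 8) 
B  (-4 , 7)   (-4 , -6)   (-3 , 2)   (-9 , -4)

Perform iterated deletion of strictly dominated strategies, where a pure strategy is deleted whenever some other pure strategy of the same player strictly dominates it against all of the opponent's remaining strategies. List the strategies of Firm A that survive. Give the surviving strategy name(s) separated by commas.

For Firm A, M strictly dominates B on the remaining columns (C1: 1>-4, C2: -3>-4, C3: 8>-3, C4: 2>-9); eliminate B.
Column C1 is eliminated: C2 beats it against every remaining row (T: 6>2, M: 2>-6).
Column C3 is eliminated: C2 beats it against every remaining row (T: 6>-3, M: 2>-3).
For Firm A, T strictly dominates M on the remaining columns (C2: -1>-3, C4: 6>2); eliminate M.
Among the remaining strategies, none is strictly dominated by another pure strategy of the same player, so the elimination stops.
Surviving strategies — Firm A: {T}; Firm B: {C2, C4}.

T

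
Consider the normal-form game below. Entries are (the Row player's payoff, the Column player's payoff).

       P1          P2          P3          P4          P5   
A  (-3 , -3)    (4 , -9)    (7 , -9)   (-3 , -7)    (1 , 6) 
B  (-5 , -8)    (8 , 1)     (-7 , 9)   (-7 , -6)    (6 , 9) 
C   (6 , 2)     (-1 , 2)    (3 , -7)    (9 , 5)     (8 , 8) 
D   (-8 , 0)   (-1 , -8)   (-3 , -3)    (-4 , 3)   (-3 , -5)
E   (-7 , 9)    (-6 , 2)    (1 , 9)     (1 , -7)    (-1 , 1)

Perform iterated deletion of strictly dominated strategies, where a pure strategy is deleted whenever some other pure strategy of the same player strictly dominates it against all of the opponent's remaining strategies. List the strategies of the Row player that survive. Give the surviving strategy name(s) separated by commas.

C

The Row player's strategy D is strictly dominated by A (P1: -3>-8, P2: 4>-1, P3: 7>-3, P4: -3>-4, P5: 1>-3) and is removed.
Row E is eliminated: C beats it against every remaining column (P1: 6>-7, P2: -1>-6, P3: 3>1, P4: 9>1, P5: 8>-1).
For the Column player, P5 strictly dominates P1 on the remaining rows (A: 6>-3, B: 9>-8, C: 8>2); eliminate P1.
The Column player's strategy P2 is strictly dominated by P5 (A: 6>-9, B: 9>1, C: 8>2) and is removed.
For the Row player, C strictly dominates B on the remaining columns (P3: 3>-7, P4: 9>-7, P5: 8>6); eliminate B.
Column P3 is eliminated: P4 beats it against every remaining row (A: -7>-9, C: 5>-7).
The Row player's strategy A is strictly dominated by C (P4: 9>-3, P5: 8>1) and is removed.
The Column player's strategy P4 is strictly dominated by P5 (C: 8>5) and is removed.
Among the remaining strategies, none is strictly dominated by another pure strategy of the same player, so the elimination stops.
Surviving strategies — the Row player: {C}; the Column player: {P5}.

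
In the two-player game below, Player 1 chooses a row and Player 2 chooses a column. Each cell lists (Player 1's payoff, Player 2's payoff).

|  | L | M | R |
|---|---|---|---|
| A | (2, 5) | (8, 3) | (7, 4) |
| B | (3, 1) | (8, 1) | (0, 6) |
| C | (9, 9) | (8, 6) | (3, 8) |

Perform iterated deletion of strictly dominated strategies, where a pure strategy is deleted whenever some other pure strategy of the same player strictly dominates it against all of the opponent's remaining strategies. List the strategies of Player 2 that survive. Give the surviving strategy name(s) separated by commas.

Player 2's strategy M is strictly dominated by R (A: 4>3, B: 6>1, C: 8>6) and is removed.
For Player 1, C strictly dominates B on the remaining columns (L: 9>3, R: 3>0); eliminate B.
Player 2's strategy R is strictly dominated by L (A: 5>4, C: 9>8) and is removed.
For Player 1, C strictly dominates A on the remaining columns (L: 9>2); eliminate A.
Among the remaining strategies, none is strictly dominated by another pure strategy of the same player, so the elimination stops.
Surviving strategies — Player 1: {C}; Player 2: {L}.

L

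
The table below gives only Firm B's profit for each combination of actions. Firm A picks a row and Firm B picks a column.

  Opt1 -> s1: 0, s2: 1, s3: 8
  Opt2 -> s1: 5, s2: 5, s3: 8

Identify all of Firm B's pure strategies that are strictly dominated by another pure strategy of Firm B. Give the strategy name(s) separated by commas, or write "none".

s1, s2

s1: dominated, since s3 does at least as well everywhere (Opt1: 8>0, Opt2: 8>5).
s2: dominated, since s3 does at least as well everywhere (Opt1: 8>1, Opt2: 8>5).
s3: no other strategy beats it everywhere (s1 at Opt1 (8>0); s2 at Opt1 (8>1)).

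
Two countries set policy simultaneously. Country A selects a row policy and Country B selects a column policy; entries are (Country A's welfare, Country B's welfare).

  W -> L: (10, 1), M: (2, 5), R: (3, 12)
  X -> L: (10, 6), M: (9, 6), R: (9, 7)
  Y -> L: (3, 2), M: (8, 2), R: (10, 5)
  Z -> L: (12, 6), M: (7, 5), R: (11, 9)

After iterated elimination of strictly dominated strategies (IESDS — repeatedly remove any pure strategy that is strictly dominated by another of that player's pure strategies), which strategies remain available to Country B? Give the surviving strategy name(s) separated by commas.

R

For Country A, Z strictly dominates W on the remaining columns (L: 12>10, M: 7>2, R: 11>3); eliminate W.
For Country B, R strictly dominates L on the remaining rows (X: 7>6, Y: 5>2, Z: 9>6); eliminate L.
Country B's strategy M is strictly dominated by R (X: 7>6, Y: 5>2, Z: 9>5) and is removed.
Country A's strategy X is strictly dominated by Y (R: 10>9) and is removed.
Row Y is eliminated: Z beats it against every remaining column (R: 11>10).
Among the remaining strategies, none is strictly dominated by another pure strategy of the same player, so the elimination stops.
Surviving strategies — Country A: {Z}; Country B: {R}.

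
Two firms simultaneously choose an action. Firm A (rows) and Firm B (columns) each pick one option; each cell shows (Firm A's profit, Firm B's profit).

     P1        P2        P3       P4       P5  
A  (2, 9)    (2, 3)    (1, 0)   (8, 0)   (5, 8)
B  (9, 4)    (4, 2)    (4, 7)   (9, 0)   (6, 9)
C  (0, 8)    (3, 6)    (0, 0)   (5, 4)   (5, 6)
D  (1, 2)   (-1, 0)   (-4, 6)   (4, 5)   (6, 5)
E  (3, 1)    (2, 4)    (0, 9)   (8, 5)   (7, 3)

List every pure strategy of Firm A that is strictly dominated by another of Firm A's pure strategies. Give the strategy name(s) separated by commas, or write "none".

A, C, D

B strictly dominates A — P1: 9>2, P2: 4>2, P3: 4>1, P4: 9>8, P5: 6>5.
B is not dominated — it holds its own against A at P1 (9>2); C at P1 (9>0); D at P1 (9>1); E at P1 (9>3).
C is strictly dominated by B (P1: 9>0, P2: 4>3, P3: 4>0, P4: 9>5, P5: 6>5).
D is strictly dominated by E (P1: 3>1, P2: 2>-1, P3: 0>-4, P4: 8>4, P5: 7>6).
E: no other strategy beats it everywhere (A at P1 (3>2); B at P5 (7>6); C at P1 (3>0); D at P1 (3>1)).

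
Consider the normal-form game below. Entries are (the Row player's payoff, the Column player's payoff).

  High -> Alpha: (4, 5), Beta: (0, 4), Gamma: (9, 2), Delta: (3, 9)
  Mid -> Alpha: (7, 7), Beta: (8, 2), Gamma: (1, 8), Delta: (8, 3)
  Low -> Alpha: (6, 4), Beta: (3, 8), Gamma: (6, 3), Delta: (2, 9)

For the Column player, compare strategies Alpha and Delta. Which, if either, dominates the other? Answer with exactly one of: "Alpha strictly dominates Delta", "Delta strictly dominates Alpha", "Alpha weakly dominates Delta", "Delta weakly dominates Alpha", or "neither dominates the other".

neither dominates the other

Alpha's payoffs vs Delta's, by the Row player's action — High: 5<9, Mid: 7>3, Low: 4<9.
Alpha does better at Mid but worse at High, Low; neither strategy dominates the other.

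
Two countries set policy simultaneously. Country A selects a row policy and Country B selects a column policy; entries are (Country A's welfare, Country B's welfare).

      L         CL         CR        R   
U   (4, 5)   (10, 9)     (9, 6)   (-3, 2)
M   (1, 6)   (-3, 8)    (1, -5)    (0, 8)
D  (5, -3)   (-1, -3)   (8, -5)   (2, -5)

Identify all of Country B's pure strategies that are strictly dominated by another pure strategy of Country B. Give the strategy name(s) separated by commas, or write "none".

L is not dominated — it holds its own against CL at D (-3=-3); CR at M (6>-5); R at U (5>2).
CL is not dominated — it holds its own against L at U (9>5); CR at U (9>6); R at U (9>2).
CR is strictly dominated by CL (U: 9>6, M: 8>-5, D: -3>-5).
Nothing dominates R: L at M (8>6); CL at M (8=8); CR at M (8>-5).

CR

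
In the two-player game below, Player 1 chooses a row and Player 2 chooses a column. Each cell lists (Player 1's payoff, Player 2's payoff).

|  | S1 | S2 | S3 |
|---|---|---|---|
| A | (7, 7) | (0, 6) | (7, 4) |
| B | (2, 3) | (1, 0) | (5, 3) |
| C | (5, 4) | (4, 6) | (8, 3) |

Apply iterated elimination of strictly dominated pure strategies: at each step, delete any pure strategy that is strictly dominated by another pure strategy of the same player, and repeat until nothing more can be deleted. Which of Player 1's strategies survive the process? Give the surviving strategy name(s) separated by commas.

A, C

Player 1's strategy B is strictly dominated by C (S1: 5>2, S2: 4>1, S3: 8>5) and is removed.
Column S3 is eliminated: S1 beats it against every remaining row (A: 7>4, C: 4>3).
Among the remaining strategies, none is strictly dominated by another pure strategy of the same player, so the elimination stops.
Surviving strategies — Player 1: {A, C}; Player 2: {S1, S2}.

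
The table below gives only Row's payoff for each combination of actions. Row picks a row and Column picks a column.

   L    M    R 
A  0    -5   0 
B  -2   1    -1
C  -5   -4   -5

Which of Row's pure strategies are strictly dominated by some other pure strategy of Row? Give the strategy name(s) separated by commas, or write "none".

C

A: no other strategy beats it everywhere (B at L (0>-2); C at L (0>-5)).
Nothing dominates B: A at M (1>-5); C at L (-2>-5).
C: dominated, since B does at least as well everywhere (L: -2>-5, M: 1>-4, R: -1>-5).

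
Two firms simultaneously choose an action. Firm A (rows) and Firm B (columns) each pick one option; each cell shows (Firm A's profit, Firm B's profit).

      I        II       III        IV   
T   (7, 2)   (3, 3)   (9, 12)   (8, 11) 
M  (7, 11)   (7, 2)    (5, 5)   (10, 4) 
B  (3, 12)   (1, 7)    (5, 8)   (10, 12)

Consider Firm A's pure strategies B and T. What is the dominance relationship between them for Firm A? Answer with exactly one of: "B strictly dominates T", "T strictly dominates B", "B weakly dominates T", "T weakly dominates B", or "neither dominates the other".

neither dominates the other

Compare B to T across each choice by Firm B: I: 3<7, II: 1<3, III: 5<9, IV: 10>8.
B does better at IV but worse at I, II, III; neither strategy dominates the other.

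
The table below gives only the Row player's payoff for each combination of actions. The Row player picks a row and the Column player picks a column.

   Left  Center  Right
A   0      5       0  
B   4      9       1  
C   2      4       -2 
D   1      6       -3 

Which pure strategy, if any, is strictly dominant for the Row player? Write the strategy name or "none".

B vs A: Left: 4>0, Center: 9>5, Right: 1>0.
B vs C: Left: 4>2, Center: 9>4, Right: 1>-2.
B vs D: Left: 4>1, Center: 9>6, Right: 1>-3.
B strictly beats every other strategy against every opponent action, so it is strictly dominant.

B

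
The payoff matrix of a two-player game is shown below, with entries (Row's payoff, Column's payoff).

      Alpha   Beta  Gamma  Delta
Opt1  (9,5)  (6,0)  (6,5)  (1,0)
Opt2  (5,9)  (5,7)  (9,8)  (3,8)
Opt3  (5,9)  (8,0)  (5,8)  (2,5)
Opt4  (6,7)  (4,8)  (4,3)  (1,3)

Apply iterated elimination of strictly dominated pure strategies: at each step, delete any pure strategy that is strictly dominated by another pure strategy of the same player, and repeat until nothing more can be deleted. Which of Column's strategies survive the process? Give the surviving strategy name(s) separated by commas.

Alpha, Gamma

Column Delta is eliminated: Alpha beats it against every remaining row (Opt1: 5>0, Opt2: 9>8, Opt3: 9>5, Opt4: 7>3).
For Row, Opt1 strictly dominates Opt4 on the remaining columns (Alpha: 9>6, Beta: 6>4, Gamma: 6>4); eliminate Opt4.
Column Beta is eliminated: Alpha beats it against every remaining row (Opt1: 5>0, Opt2: 9>7, Opt3: 9>0).
For Row, Opt1 strictly dominates Opt3 on the remaining columns (Alpha: 9>5, Gamma: 6>5); eliminate Opt3.
Among the remaining strategies, none is strictly dominated by another pure strategy of the same player, so the elimination stops.
Surviving strategies — Row: {Opt1, Opt2}; Column: {Alpha, Gamma}.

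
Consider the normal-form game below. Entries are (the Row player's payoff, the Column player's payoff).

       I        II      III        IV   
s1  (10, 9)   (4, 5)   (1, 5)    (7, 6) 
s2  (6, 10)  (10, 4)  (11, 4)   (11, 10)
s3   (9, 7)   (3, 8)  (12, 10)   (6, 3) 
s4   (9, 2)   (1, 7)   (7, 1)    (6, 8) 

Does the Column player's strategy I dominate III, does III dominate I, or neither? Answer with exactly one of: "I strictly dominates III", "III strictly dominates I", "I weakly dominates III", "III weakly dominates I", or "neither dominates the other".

neither dominates the other

Compare I to III across each opponent action: s1: 9>5, s2: 10>4, s3: 7<10, s4: 2>1.
I does better at s1, s2, s4 but worse at s3; neither strategy dominates the other.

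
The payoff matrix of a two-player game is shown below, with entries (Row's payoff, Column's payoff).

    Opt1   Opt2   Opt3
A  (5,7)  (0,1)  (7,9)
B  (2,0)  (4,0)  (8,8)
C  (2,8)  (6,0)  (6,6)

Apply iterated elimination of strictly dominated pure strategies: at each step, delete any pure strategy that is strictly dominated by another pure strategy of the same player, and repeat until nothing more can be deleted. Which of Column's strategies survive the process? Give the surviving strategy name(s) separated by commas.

Opt3

For Column, Opt3 strictly dominates Opt2 on the remaining rows (A: 9>1, B: 8>0, C: 6>0); eliminate Opt2.
Row's strategy C is strictly dominated by A (Opt1: 5>2, Opt3: 7>6) and is removed.
Column's strategy Opt1 is strictly dominated by Opt3 (A: 9>7, B: 8>0) and is removed.
For Row, B strictly dominates A on the remaining columns (Opt3: 8>7); eliminate A.
Among the remaining strategies, none is strictly dominated by another pure strategy of the same player, so the elimination stops.
Surviving strategies — Row: {B}; Column: {Opt3}.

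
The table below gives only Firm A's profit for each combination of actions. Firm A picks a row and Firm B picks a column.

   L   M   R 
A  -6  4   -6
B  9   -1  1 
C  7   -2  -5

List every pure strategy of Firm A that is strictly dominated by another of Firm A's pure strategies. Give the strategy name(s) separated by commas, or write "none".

A is not dominated — it holds its own against B at M (4>-1); C at M (4>-2).
B is not dominated — it holds its own against A at L (9>-6); C at L (9>7).
C: dominated, since B does at least as well everywhere (L: 9>7, M: -1>-2, R: 1>-5).

C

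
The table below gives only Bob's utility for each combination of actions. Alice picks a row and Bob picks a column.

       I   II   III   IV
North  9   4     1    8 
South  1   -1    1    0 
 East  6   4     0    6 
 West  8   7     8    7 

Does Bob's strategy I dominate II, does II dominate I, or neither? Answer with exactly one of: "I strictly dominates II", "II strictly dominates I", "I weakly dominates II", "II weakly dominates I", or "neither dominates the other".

I strictly dominates II

Compare I to II across every action of Alice: North: 9>4, South: 1>-1, East: 6>4, West: 8>7.
I gives a strictly higher payoff against every action of Alice, so I strictly dominates II.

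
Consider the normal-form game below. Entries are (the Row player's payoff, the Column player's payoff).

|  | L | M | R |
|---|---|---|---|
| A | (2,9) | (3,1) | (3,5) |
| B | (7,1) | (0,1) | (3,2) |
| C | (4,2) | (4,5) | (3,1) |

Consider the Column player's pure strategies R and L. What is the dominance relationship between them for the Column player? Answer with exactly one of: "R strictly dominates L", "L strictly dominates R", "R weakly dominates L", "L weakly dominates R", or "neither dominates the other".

Compare R to L across each choice by the Row player: A: 5<9, B: 2>1, C: 1<2.
R does better at B but worse at A, C; neither strategy dominates the other.

neither dominates the other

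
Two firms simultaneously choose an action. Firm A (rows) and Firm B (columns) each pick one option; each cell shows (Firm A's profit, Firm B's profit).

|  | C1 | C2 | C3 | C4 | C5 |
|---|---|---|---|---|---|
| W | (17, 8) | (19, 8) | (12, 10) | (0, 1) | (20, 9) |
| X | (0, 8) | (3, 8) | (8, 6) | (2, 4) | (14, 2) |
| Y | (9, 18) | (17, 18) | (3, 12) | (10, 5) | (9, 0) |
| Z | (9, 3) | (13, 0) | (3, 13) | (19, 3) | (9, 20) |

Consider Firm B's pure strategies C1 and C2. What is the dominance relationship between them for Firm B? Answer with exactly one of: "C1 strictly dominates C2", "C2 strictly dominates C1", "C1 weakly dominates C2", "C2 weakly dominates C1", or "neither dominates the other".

C1's payoffs vs C2's, by Firm A's action — W: 8=8, X: 8=8, Y: 18=18, Z: 3>0.
C1 is at least as good everywhere and strictly better somewhere (tied only at W, X, Y), so C1 weakly but not strictly dominates C2.

C1 weakly dominates C2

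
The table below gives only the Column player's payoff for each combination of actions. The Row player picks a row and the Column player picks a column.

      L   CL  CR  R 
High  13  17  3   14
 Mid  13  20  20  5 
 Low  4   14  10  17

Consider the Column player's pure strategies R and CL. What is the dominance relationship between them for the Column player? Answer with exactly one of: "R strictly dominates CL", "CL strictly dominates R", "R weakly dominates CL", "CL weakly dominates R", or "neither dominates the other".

R's payoffs vs CL's, by the Row player's action — High: 14<17, Mid: 5<20, Low: 17>14.
R does better at Low but worse at High, Mid; neither strategy dominates the other.

neither dominates the other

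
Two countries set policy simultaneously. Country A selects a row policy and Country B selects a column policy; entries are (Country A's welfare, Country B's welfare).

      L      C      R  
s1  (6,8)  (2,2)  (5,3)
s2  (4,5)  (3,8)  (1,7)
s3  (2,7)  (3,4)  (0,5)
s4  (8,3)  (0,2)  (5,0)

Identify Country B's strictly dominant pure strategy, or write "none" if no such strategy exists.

L fails to dominate C at s2 (5<8).
C fails to dominate L at s1 (2<8).
R fails to dominate L at s1 (3<8).
No single strategy dominates all the others.

none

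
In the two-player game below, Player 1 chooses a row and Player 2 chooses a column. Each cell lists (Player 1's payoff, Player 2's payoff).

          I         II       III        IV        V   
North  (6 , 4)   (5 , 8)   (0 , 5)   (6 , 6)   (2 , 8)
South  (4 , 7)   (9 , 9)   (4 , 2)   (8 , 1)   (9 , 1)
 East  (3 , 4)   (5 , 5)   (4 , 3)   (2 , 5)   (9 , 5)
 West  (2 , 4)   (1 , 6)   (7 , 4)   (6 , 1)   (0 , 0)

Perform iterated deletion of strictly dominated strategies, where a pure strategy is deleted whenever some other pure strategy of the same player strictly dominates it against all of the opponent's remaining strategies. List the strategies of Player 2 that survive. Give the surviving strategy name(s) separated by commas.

II, IV, V

For Player 2, II strictly dominates I on the remaining rows (North: 8>4, South: 9>7, East: 5>4, West: 6>4); eliminate I.
Row North is eliminated: South beats it against every remaining column (II: 9>5, III: 4>0, IV: 8>6, V: 9>2).
For Player 2, II strictly dominates III on the remaining rows (South: 9>2, East: 5>3, West: 6>4); eliminate III.
Player 1's strategy West is strictly dominated by South (II: 9>1, IV: 8>6, V: 9>0) and is removed.
Among the remaining strategies, none is strictly dominated by another pure strategy of the same player, so the elimination stops.
Surviving strategies — Player 1: {South, East}; Player 2: {II, IV, V}.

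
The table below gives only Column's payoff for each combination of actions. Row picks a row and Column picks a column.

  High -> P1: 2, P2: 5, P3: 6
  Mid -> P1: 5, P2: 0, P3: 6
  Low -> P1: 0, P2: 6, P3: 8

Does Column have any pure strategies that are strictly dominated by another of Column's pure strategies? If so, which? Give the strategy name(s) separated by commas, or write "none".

P3 strictly dominates P1 — High: 6>2, Mid: 6>5, Low: 8>0.
P2 is strictly dominated by P3 (High: 6>5, Mid: 6>0, Low: 8>6).
P3 is not dominated — it holds its own against P1 at High (6>2); P2 at High (6>5).

P1, P2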